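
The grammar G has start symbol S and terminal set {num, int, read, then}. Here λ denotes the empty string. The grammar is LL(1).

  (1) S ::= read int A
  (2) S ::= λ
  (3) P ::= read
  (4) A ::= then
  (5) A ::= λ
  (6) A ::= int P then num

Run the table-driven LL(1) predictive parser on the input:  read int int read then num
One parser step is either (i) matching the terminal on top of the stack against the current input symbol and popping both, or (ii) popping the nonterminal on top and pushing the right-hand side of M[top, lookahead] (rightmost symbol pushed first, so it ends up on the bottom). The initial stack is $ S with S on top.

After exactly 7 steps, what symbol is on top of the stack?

     Stack             Input                         Action
  1  $ S               read int int read then num $  expand S ::= read int A
  2  $ A int read      read int int read then num $  match read
  3  $ A int           int int read then num $       match int
  4  $ A               int read then num $           expand A ::= int P then num
  5  $ num then P int  int read then num $           match int
  6  $ num then P      read then num $               expand P ::= read
  7  $ num then read   read then num $               match read
Stack after step 7: $ num then (top = then).

then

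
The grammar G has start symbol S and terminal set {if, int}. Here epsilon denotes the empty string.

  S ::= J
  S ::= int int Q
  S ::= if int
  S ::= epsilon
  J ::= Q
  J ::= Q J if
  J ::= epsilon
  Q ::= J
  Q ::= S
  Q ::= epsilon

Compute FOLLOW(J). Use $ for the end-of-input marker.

FIRST(S) = {epsilon, if, int}  (via J)
FIRST(J) = {epsilon, if, int}  (via Q, Q J if)
FIRST(Q) = {epsilon, if, int}  (via J, S)
FOLLOW(S) includes $ since S is the start symbol.
FOLLOW(S): in Q::=S, the suffix after S is empty, so FOLLOW(S) ⊇ FOLLOW(Q) = {$, if, int}. Thus FOLLOW(S) = {$, if, int}.
FOLLOW(J): in S::=J, the suffix after J is empty, so FOLLOW(J) ⊇ FOLLOW(S) = {$, if, int}; in J::=Q J if, J is followed by if with FIRST {if}; in Q::=J, the suffix after J is empty, so FOLLOW(J) ⊇ FOLLOW(Q) = {$, if, int}. Thus FOLLOW(J) = {$, if, int}.
FOLLOW(Q): in S::=int int Q, the suffix after Q is empty, so FOLLOW(Q) ⊇ FOLLOW(S) = {$, if, int}; in J::=Q, the suffix after Q is empty, so FOLLOW(Q) ⊇ FOLLOW(J) = {$, if, int}; in J::=Q J if, Q is followed by J if with FIRST {if, int}. Thus FOLLOW(Q) = {$, if, int}.

{$, if, int}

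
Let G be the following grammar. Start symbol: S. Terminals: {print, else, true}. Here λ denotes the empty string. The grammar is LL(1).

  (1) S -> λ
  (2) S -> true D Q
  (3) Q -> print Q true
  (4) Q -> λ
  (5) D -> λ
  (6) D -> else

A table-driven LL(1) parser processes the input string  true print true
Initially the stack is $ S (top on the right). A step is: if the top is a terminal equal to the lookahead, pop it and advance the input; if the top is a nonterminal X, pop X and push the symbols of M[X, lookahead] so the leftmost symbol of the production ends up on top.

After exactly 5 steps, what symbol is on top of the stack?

     Stack           Input              Action
  1  $ S             true print true $  expand S -> true D Q
  2  $ Q D true      true print true $  match true
  3  $ Q D           print true $       expand D -> λ
  4  $ Q             print true $       expand Q -> print Q true
  5  $ true Q print  print true $       match print
Stack after step 5: $ true Q (top = Q).

Q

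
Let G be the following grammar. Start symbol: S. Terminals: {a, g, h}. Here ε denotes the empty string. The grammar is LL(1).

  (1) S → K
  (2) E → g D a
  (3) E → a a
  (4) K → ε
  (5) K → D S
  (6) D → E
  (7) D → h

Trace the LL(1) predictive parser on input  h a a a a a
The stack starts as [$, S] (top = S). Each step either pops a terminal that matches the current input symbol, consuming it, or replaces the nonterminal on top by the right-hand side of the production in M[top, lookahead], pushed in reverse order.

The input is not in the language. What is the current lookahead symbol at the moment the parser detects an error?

$

      Stack    Input          Action
   1  $ S      h a a a a a $  expand S → K
   2  $ K      h a a a a a $  expand K → D S
   3  $ S D    h a a a a a $  expand D → h
   4  $ S h    h a a a a a $  match h
   5  $ S      a a a a a $    expand S → K
   6  $ K      a a a a a $    expand K → D S
   7  $ S D    a a a a a $    expand D → E
   8  $ S E    a a a a a $    expand E → a a
   9  $ S a a  a a a a a $    match a
  10  $ S a    a a a a $      match a
  11  $ S      a a a $        expand S → K
  12  $ K      a a a $        expand K → D S
  13  $ S D    a a a $        expand D → E
  14  $ S E    a a a $        expand E → a a
  15  $ S a a  a a a $        match a
  16  $ S a    a a $          match a
  17  $ S      a $            expand S → K
  18  $ K      a $            expand K → D S
  19  $ S D    a $            expand D → E
  20  $ S E    a $            expand E → a a
  21  $ S a a  a $            match a
  22  $ S a    $              error: top is terminal a but lookahead is $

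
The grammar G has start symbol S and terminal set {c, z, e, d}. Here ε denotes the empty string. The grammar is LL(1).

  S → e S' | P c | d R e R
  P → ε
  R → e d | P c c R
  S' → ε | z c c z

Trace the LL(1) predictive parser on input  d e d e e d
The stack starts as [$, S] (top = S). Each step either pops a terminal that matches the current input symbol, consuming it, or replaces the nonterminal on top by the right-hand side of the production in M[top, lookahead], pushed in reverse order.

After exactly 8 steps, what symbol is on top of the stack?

d

step 1: stack=$ S  input=d e d e e d $  — expand S → d R e R
step 2: stack=$ R e R d  input=d e d e e d $  — match d
step 3: stack=$ R e R  input=e d e e d $  — expand R → e d
step 4: stack=$ R e d e  input=e d e e d $  — match e
step 5: stack=$ R e d  input=d e e d $  — match d
step 6: stack=$ R e  input=e e d $  — match e
step 7: stack=$ R  input=e d $  — expand R → e d
step 8: stack=$ d e  input=e d $  — match e
Stack after step 8: $ d (top = d).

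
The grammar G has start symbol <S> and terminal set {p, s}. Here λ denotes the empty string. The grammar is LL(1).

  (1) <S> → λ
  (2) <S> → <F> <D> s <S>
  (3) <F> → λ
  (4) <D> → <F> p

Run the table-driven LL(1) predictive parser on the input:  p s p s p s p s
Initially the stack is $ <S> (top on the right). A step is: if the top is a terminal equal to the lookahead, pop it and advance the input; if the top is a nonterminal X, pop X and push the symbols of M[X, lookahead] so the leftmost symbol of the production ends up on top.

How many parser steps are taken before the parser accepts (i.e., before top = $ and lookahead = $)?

25

step 1: stack=$ <S>  input=p s p s p s p s $  — expand <S> → <F> <D> s <S>
step 2: stack=$ <S> s <D> <F>  input=p s p s p s p s $  — expand <F> → λ
step 3: stack=$ <S> s <D>  input=p s p s p s p s $  — expand <D> → <F> p
step 4: stack=$ <S> s p <F>  input=p s p s p s p s $  — expand <F> → λ
step 5: stack=$ <S> s p  input=p s p s p s p s $  — match p
step 6: stack=$ <S> s  input=s p s p s p s $  — match s
step 7: stack=$ <S>  input=p s p s p s $  — expand <S> → <F> <D> s <S>
step 8: stack=$ <S> s <D> <F>  input=p s p s p s $  — expand <F> → λ
step 9: stack=$ <S> s <D>  input=p s p s p s $  — expand <D> → <F> p
step 10: stack=$ <S> s p <F>  input=p s p s p s $  — expand <F> → λ
step 11: stack=$ <S> s p  input=p s p s p s $  — match p
step 12: stack=$ <S> s  input=s p s p s $  — match s
step 13: stack=$ <S>  input=p s p s $  — expand <S> → <F> <D> s <S>
step 14: stack=$ <S> s <D> <F>  input=p s p s $  — expand <F> → λ
step 15: stack=$ <S> s <D>  input=p s p s $  — expand <D> → <F> p
step 16: stack=$ <S> s p <F>  input=p s p s $  — expand <F> → λ
step 17: stack=$ <S> s p  input=p s p s $  — match p
step 18: stack=$ <S> s  input=s p s $  — match s
step 19: stack=$ <S>  input=p s $  — expand <S> → <F> <D> s <S>
step 20: stack=$ <S> s <D> <F>  input=p s $  — expand <F> → λ
step 21: stack=$ <S> s <D>  input=p s $  — expand <D> → <F> p
step 22: stack=$ <S> s p <F>  input=p s $  — expand <F> → λ
step 23: stack=$ <S> s p  input=p s $  — match p
step 24: stack=$ <S> s  input=s $  — match s
step 25: stack=$ <S>  input=$  — expand <S> → λ
Accept reached after 25 steps.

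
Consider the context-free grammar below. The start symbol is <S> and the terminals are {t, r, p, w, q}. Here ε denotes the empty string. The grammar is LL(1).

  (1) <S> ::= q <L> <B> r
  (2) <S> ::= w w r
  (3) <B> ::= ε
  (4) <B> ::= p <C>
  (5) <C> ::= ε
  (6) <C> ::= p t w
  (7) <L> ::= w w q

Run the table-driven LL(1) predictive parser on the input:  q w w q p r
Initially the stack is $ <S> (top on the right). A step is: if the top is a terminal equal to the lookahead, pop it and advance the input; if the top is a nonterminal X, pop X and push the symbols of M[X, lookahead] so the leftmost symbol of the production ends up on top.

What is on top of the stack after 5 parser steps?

q

step 1: stack=$ <S>  input=q w w q p r $  — expand <S> ::= q <L> <B> r
step 2: stack=$ r <B> <L> q  input=q w w q p r $  — match q
step 3: stack=$ r <B> <L>  input=w w q p r $  — expand <L> ::= w w q
step 4: stack=$ r <B> q w w  input=w w q p r $  — match w
step 5: stack=$ r <B> q w  input=w q p r $  — match w
Stack after step 5: $ r <B> q (top = q).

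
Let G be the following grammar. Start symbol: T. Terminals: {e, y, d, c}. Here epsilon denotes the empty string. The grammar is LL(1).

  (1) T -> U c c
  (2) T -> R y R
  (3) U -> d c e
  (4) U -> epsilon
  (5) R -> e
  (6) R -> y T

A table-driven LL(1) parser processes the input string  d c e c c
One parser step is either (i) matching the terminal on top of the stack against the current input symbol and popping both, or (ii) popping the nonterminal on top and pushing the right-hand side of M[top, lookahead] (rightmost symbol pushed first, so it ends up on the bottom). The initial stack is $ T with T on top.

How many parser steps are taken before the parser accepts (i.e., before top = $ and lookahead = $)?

step 1: stack=$ T  input=d c e c c $  — expand T -> U c c
step 2: stack=$ c c U  input=d c e c c $  — expand U -> d c e
step 3: stack=$ c c e c d  input=d c e c c $  — match d
step 4: stack=$ c c e c  input=c e c c $  — match c
step 5: stack=$ c c e  input=e c c $  — match e
step 6: stack=$ c c  input=c c $  — match c
step 7: stack=$ c  input=c $  — match c
Accept reached after 7 steps.

7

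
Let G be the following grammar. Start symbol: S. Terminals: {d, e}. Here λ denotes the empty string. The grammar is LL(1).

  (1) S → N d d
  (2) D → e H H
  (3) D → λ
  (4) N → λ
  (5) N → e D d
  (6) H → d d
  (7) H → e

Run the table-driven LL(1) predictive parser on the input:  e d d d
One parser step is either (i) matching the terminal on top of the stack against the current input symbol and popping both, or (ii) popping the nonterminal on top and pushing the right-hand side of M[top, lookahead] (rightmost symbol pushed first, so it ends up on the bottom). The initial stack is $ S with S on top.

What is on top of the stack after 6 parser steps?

     Stack        Input      Action
  1  $ S          e d d d $  expand S → N d d
  2  $ d d N      e d d d $  expand N → e D d
  3  $ d d d D e  e d d d $  match e
  4  $ d d d D    d d d $    expand D → λ
  5  $ d d d      d d d $    match d
  6  $ d d        d d $      match d
Stack after step 6: $ d (top = d).

d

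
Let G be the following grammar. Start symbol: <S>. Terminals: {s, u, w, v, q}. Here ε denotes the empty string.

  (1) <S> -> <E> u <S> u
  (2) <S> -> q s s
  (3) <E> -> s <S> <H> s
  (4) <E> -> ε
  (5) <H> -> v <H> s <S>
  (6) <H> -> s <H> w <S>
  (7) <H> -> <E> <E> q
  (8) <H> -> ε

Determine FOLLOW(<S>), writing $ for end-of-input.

FIRST(<E>) = {ε, s}
FIRST(<S>) = {q, s, u}  (via <E> u <S> u)
FIRST(<H>) = {ε, q, s, v}  (via <E> <E> q)
FOLLOW(<S>) includes $ since <S> is the start symbol.
FOLLOW(<E>): in <S>-><E> u <S> u, <E> is followed by u <S> u with FIRST {u}; in <H>-><E> <E> q (occurrence 1), <E> is followed by <E> q with FIRST {q, s}; in <H>-><E> <E> q (occurrence 2), <E> is followed by q with FIRST {q}. Thus FOLLOW(<E>) = {q, s, u}.
FOLLOW(<H>): in <E>->s <S> <H> s, <H> is followed by s with FIRST {s}; in <H>->v <H> s <S>, <H> is followed by s <S> with FIRST {s}; in <H>->s <H> w <S>, <H> is followed by w <S> with FIRST {w}. Thus FOLLOW(<H>) = {s, w}.
FOLLOW(<S>): in <S>-><E> u <S> u, <S> is followed by u with FIRST {u}; in <E>->s <S> <H> s, <S> is followed by <H> s with FIRST {q, s, v}; in <H>->v <H> s <S>, the suffix after <S> is empty, so FOLLOW(<S>) ⊇ FOLLOW(<H>) = {s, w}; in <H>->s <H> w <S>, the suffix after <S> is empty, so FOLLOW(<S>) ⊇ FOLLOW(<H>) = {s, w}. Thus FOLLOW(<S>) = {$, q, s, u, v, w}.

{$, q, s, u, v, w}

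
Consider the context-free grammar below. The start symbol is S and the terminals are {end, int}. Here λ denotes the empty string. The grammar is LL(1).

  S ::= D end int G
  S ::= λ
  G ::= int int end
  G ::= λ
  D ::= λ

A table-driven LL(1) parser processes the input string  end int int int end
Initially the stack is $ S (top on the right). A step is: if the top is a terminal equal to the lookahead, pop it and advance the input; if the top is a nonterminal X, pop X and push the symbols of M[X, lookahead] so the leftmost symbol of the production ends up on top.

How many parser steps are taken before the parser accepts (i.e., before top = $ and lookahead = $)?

     Stack          Input                  Action
  1  $ S            end int int int end $  expand S ::= D end int G
  2  $ G int end D  end int int int end $  expand D ::= λ
  3  $ G int end    end int int int end $  match end
  4  $ G int        int int int end $      match int
  5  $ G            int int end $          expand G ::= int int end
  6  $ end int int  int int end $          match int
  7  $ end int      int end $              match int
  8  $ end          end $                  match end
Accept reached after 8 steps.

8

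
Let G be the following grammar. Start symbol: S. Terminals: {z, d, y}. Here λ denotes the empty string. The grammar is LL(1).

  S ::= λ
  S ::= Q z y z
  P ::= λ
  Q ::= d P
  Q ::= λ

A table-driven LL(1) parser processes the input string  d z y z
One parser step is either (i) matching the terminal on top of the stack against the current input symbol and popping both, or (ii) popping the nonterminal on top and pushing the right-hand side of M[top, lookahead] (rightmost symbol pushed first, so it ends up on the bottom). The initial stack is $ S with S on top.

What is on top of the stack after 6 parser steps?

z

step 1: stack=$ S  input=d z y z $  — expand S ::= Q z y z
step 2: stack=$ z y z Q  input=d z y z $  — expand Q ::= d P
step 3: stack=$ z y z P d  input=d z y z $  — match d
step 4: stack=$ z y z P  input=z y z $  — expand P ::= λ
step 5: stack=$ z y z  input=z y z $  — match z
step 6: stack=$ z y  input=y z $  — match y
Stack after step 6: $ z (top = z).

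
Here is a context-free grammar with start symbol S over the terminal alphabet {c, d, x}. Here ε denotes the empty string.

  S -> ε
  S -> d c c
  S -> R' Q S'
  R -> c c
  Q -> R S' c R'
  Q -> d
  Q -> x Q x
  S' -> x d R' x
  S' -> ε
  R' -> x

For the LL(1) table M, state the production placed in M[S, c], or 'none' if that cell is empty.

none

FIRST(R) = {c}
FIRST(S') = {ε, x}
FIRST(R') = {x}
FIRST(S) = {ε, d, x}  (via R' Q S')
FIRST(Q) = {c, d, x}  (via R S' c R')
FOLLOW(S) includes $ since S is the start symbol.
FOLLOW(S): S appears on no right-hand side. Thus FOLLOW(S) = {$}.
For S -> ε: FIRST(ε) = {ε}, so it goes in M[S, t] for t ∈ {}; since ε ∈ FIRST, also for every t ∈ FOLLOW(S) = {$}.
For S -> d c c: FIRST(d c c) = {d}, so it goes in M[S, t] for t ∈ {d}.
For S -> R' Q S': FIRST(R' Q S') = {x}, so it goes in M[S, t] for t ∈ {x}.
None of these place a production in M[S, c].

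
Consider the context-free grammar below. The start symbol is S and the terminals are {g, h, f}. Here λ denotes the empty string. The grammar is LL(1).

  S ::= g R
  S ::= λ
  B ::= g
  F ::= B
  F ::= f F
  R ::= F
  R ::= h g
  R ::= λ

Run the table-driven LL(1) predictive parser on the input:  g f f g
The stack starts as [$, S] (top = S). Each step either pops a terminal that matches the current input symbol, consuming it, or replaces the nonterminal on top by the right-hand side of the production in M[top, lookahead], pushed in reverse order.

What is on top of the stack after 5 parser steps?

F

     Stack  Input      Action
  1  $ S    g f f g $  expand S ::= g R
  2  $ R g  g f f g $  match g
  3  $ R    f f g $    expand R ::= F
  4  $ F    f f g $    expand F ::= f F
  5  $ F f  f f g $    match f
Stack after step 5: $ F (top = F).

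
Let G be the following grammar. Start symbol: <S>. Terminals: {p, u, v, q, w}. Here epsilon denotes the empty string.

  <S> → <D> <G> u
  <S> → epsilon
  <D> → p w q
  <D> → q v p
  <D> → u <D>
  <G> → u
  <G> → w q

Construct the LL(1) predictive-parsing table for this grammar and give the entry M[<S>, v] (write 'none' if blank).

FIRST(<D>) = {p, q, u}
FIRST(<G>) = {u, w}
FIRST(<S>) = {epsilon, p, q, u}  (via <D> <G> u)
FOLLOW(<S>) includes $ since <S> is the start symbol.
FOLLOW(<S>): <S> appears on no right-hand side. Thus FOLLOW(<S>) = {$}.
For <S> → <D> <G> u: FIRST(<D> <G> u) = {p, q, u}, so it goes in M[<S>, t] for t ∈ {p, q, u}.
For <S> → epsilon: FIRST(epsilon) = {epsilon}, so it goes in M[<S>, t] for t ∈ {}; since epsilon ∈ FIRST, also for every t ∈ FOLLOW(<S>) = {$}.
None of these place a production in M[<S>, v].

none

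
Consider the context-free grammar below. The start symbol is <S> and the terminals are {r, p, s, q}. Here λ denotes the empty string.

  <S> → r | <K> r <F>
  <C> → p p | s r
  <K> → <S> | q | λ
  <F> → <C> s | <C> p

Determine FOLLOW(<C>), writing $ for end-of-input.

FIRST(<C>) = {p, s}
FIRST(<F>) = {p, s}  (via <C> s, <C> p)
FIRST(<S>) = {q, r}  (via <K> r <F>)
FIRST(<K>) = {λ, q, r}  (via <S>)
FOLLOW(<S>) includes $ since <S> is the start symbol.
FOLLOW(<C>): in <F>→<C> s, <C> is followed by s with FIRST {s}; in <F>→<C> p, <C> is followed by p with FIRST {p}. Thus FOLLOW(<C>) = {p, s}.
FOLLOW(<K>): in <S>→<K> r <F>, <K> is followed by r <F> with FIRST {r}. Thus FOLLOW(<K>) = {r}.
FOLLOW(<S>): in <K>→<S>, the suffix after <S> is empty, so FOLLOW(<S>) ⊇ FOLLOW(<K>) = {r}. Thus FOLLOW(<S>) = {$, r}.
FOLLOW(<F>): in <S>→<K> r <F>, the suffix after <F> is empty, so FOLLOW(<F>) ⊇ FOLLOW(<S>) = {$, r}. Thus FOLLOW(<F>) = {$, r}.

{p, s}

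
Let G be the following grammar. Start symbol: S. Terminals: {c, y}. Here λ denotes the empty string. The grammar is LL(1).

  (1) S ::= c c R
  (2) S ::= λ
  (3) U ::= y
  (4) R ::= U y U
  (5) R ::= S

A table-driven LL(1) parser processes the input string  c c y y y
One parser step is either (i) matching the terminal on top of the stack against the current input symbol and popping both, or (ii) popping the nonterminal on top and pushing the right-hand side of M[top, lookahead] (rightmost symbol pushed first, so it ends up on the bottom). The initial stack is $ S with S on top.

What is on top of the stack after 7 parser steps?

     Stack    Input        Action
  1  $ S      c c y y y $  expand S ::= c c R
  2  $ R c c  c c y y y $  match c
  3  $ R c    c y y y $    match c
  4  $ R      y y y $      expand R ::= U y U
  5  $ U y U  y y y $      expand U ::= y
  6  $ U y y  y y y $      match y
  7  $ U y    y y $        match y
Stack after step 7: $ U (top = U).

U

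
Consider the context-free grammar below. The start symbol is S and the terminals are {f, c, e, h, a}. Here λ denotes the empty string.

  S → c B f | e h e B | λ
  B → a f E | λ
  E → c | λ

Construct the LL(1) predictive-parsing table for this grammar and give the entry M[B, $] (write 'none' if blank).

B → λ

FIRST(S) = {λ, c, e}
FIRST(B) = {λ, a}
FIRST(E) = {λ, c}
FOLLOW(S) includes $ since S is the start symbol.
FOLLOW(S): S appears on no right-hand side. Thus FOLLOW(S) = {$}.
FOLLOW(B): in S→c B f, B is followed by f with FIRST {f}; in S→e h e B, the suffix after B is empty, so FOLLOW(B) ⊇ FOLLOW(S) = {$}. Thus FOLLOW(B) = {$, f}.
For B → a f E: FIRST(a f E) = {a}, so it goes in M[B, t] for t ∈ {a}.
For B → λ: FIRST(λ) = {λ}, so it goes in M[B, t] for t ∈ {}; since λ ∈ FIRST, also for every t ∈ FOLLOW(B) = {$, f}.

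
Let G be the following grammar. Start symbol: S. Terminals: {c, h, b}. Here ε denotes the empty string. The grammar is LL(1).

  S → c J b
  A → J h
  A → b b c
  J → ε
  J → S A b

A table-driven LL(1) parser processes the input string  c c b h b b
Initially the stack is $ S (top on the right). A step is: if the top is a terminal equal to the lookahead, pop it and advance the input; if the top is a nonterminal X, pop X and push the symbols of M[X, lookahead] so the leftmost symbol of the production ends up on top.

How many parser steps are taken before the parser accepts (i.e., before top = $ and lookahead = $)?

12

step 1: stack=$ S  input=c c b h b b $  — expand S → c J b
step 2: stack=$ b J c  input=c c b h b b $  — match c
step 3: stack=$ b J  input=c b h b b $  — expand J → S A b
step 4: stack=$ b b A S  input=c b h b b $  — expand S → c J b
step 5: stack=$ b b A b J c  input=c b h b b $  — match c
step 6: stack=$ b b A b J  input=b h b b $  — expand J → ε
step 7: stack=$ b b A b  input=b h b b $  — match b
step 8: stack=$ b b A  input=h b b $  — expand A → J h
step 9: stack=$ b b h J  input=h b b $  — expand J → ε
step 10: stack=$ b b h  input=h b b $  — match h
step 11: stack=$ b b  input=b b $  — match b
step 12: stack=$ b  input=b $  — match b
Accept reached after 12 steps.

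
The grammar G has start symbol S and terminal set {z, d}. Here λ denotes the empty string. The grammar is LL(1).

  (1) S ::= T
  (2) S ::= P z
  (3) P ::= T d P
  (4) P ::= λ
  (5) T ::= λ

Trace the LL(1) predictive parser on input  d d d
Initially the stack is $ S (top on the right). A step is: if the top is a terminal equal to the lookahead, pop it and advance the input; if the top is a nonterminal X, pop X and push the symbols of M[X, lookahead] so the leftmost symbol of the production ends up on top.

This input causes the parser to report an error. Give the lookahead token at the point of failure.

step 1: stack=$ S  input=d d d $  — expand S ::= P z
step 2: stack=$ z P  input=d d d $  — expand P ::= T d P
step 3: stack=$ z P d T  input=d d d $  — expand T ::= λ
step 4: stack=$ z P d  input=d d d $  — match d
step 5: stack=$ z P  input=d d $  — expand P ::= T d P
step 6: stack=$ z P d T  input=d d $  — expand T ::= λ
step 7: stack=$ z P d  input=d d $  — match d
step 8: stack=$ z P  input=d $  — expand P ::= T d P
step 9: stack=$ z P d T  input=d $  — expand T ::= λ
step 10: stack=$ z P d  input=d $  — match d
step 11: stack=$ z P  input=$  — error: M[P, $] is empty

$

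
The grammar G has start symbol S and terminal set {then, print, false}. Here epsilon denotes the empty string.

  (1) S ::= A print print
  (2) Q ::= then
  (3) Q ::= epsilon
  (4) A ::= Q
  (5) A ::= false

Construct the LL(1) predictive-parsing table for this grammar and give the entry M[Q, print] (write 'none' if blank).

FIRST(Q): from Q::=then we get {then}; from Q::=epsilon we get {epsilon}. So FIRST(Q) = {epsilon, then}.
FIRST(A): from A::=Q we get {epsilon, then}; from A::=false we get {false}. So FIRST(A) = {epsilon, false, then}.
FIRST(S): from S::=A print print we get {false, print, then}. So FIRST(S) = {false, print, then}.
FOLLOW(S) includes $ since S is the start symbol.
FOLLOW(A): in S::=A print print, A is followed by print print with FIRST {print}. Thus FOLLOW(A) = {print}.
FOLLOW(Q): in A::=Q, the suffix after Q is empty, so FOLLOW(Q) ⊇ FOLLOW(A) = {print}. Thus FOLLOW(Q) = {print}.
For Q ::= then: FIRST(then) = {then}, so it goes in M[Q, t] for t ∈ {then}.
For Q ::= epsilon: FIRST(epsilon) = {epsilon}, so it goes in M[Q, t] for t ∈ {}; since epsilon ∈ FIRST, also for every t ∈ FOLLOW(Q) = {print}.

Q ::= epsilon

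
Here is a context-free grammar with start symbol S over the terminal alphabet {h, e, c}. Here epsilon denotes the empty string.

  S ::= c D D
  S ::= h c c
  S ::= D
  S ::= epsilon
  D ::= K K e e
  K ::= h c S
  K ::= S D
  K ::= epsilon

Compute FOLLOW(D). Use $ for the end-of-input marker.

FIRST(S): from S::=c D D we get {c}; from S::=h c c we get {h}; from S::=D we get {c, e, h}; from S::=epsilon we get {epsilon}. So FIRST(S) = {epsilon, c, e, h}.
FIRST(D): from D::=K K e e we get {c, e, h}. So FIRST(D) = {c, e, h}.
FIRST(K): from K::=h c S we get {h}; from K::=S D we get {c, e, h}; from K::=epsilon we get {epsilon}. So FIRST(K) = {epsilon, c, e, h}.
FOLLOW(S) includes $ since S is the start symbol.
FOLLOW(K): in D::=K K e e (occurrence 1), K is followed by K e e with FIRST {c, e, h}; in D::=K K e e (occurrence 2), K is followed by e e with FIRST {e}. Thus FOLLOW(K) = {c, e, h}.
FOLLOW(S): in K::=h c S, the suffix after S is empty, so FOLLOW(S) ⊇ FOLLOW(K) = {c, e, h}; in K::=S D, S is followed by D with FIRST {c, e, h}. Thus FOLLOW(S) = {$, c, e, h}.
FOLLOW(D): in S::=c D D (occurrence 1), D is followed by D with FIRST {c, e, h}; in S::=c D D (occurrence 2), the suffix after D is empty, so FOLLOW(D) ⊇ FOLLOW(S) = {$, c, e, h}; in S::=D, the suffix after D is empty, so FOLLOW(D) ⊇ FOLLOW(S) = {$, c, e, h}; in K::=S D, the suffix after D is empty, so FOLLOW(D) ⊇ FOLLOW(K) = {c, e, h}. Thus FOLLOW(D) = {$, c, e, h}.

{$, c, e, h}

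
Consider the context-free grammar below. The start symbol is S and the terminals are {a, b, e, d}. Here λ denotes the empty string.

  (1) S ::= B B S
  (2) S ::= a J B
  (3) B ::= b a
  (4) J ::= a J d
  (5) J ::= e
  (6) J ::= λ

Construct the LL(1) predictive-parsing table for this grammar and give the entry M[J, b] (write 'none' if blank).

FIRST(B) = {b}
FIRST(J) = {λ, a, e}
FIRST(S) = {a, b}  (via B B S)
FOLLOW(S) includes $ since S is the start symbol.
FOLLOW(J): in S::=a J B, J is followed by B with FIRST {b}; in J::=a J d, J is followed by d with FIRST {d}. Thus FOLLOW(J) = {b, d}.
For J ::= a J d: FIRST(a J d) = {a}, so it goes in M[J, t] for t ∈ {a}.
For J ::= e: FIRST(e) = {e}, so it goes in M[J, t] for t ∈ {e}.
For J ::= λ: FIRST(λ) = {λ}, so it goes in M[J, t] for t ∈ {}; since λ ∈ FIRST, also for every t ∈ FOLLOW(J) = {b, d}.

J ::= λ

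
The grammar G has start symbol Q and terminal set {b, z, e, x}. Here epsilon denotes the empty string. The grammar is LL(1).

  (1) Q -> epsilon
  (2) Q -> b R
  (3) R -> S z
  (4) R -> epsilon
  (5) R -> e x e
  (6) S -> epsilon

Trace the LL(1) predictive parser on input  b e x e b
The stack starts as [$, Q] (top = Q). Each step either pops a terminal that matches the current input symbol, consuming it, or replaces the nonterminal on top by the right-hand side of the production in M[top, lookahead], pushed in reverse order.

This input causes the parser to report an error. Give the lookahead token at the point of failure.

b

     Stack    Input        Action
  1  $ Q      b e x e b $  expand Q -> b R
  2  $ R b    b e x e b $  match b
  3  $ R      e x e b $    expand R -> e x e
  4  $ e x e  e x e b $    match e
  5  $ e x    x e b $      match x
  6  $ e      e b $        match e
  7  $        b $          error: stack empty but input remains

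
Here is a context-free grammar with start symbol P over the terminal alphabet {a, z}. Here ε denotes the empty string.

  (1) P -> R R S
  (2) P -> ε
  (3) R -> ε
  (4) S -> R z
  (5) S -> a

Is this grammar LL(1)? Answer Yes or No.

FIRST(P) = {ε, a, z}
FIRST(R) = {ε}
FIRST(S) = {a, z}
FOLLOW(P) = {$}
FOLLOW(R) = {a, z}
FOLLOW(S) = {$}
Each cell of M receives at most one production.

Yes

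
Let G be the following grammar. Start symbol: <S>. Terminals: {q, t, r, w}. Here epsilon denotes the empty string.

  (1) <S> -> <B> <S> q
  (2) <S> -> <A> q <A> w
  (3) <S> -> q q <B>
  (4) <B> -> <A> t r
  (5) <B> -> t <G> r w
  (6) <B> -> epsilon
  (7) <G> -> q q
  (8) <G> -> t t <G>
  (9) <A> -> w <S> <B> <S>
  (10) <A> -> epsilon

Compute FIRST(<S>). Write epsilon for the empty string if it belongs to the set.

FIRST(<G>) = {q, t}
FIRST(<A>) = {epsilon, w}
FIRST(<B>) = {epsilon, t, w}  (via <A> t r)
FIRST(<S>) = {q, t, w}  (via <B> <S> q, <A> q <A> w)

{q, t, w}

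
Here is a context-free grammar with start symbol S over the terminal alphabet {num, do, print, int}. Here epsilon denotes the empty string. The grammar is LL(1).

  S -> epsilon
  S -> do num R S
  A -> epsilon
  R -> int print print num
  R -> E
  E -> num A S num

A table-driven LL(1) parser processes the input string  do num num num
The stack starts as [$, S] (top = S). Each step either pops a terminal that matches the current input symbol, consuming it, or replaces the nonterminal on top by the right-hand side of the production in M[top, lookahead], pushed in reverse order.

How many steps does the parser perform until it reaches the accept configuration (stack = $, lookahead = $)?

step 1: stack=$ S  input=do num num num $  — expand S -> do num R S
step 2: stack=$ S R num do  input=do num num num $  — match do
step 3: stack=$ S R num  input=num num num $  — match num
step 4: stack=$ S R  input=num num $  — expand R -> E
step 5: stack=$ S E  input=num num $  — expand E -> num A S num
step 6: stack=$ S num S A num  input=num num $  — match num
step 7: stack=$ S num S A  input=num $  — expand A -> epsilon
step 8: stack=$ S num S  input=num $  — expand S -> epsilon
step 9: stack=$ S num  input=num $  — match num
step 10: stack=$ S  input=$  — expand S -> epsilon
Accept reached after 10 steps.

10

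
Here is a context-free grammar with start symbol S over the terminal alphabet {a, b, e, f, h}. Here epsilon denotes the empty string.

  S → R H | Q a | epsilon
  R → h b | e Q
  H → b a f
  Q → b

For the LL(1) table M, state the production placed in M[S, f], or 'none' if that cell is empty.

FIRST(R) = {e, h}
FIRST(H) = {b}
FIRST(Q) = {b}
FIRST(S) = {epsilon, b, e, h}  (via R H, Q a)
FOLLOW(S) includes $ since S is the start symbol.
FOLLOW(S): S appears on no right-hand side. Thus FOLLOW(S) = {$}.
For S → R H: FIRST(R H) = {e, h}, so it goes in M[S, t] for t ∈ {e, h}.
For S → Q a: FIRST(Q a) = {b}, so it goes in M[S, t] for t ∈ {b}.
For S → epsilon: FIRST(epsilon) = {epsilon}, so it goes in M[S, t] for t ∈ {}; since epsilon ∈ FIRST, also for every t ∈ FOLLOW(S) = {$}.
None of these place a production in M[S, f].

none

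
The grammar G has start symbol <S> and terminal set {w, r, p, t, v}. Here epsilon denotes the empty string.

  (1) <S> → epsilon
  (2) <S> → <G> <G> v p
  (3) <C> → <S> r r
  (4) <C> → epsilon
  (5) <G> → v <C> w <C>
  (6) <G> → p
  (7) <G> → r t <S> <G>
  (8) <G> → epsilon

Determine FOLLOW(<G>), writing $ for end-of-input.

{p, r, v}

FIRST(<G>) = {epsilon, p, r, v}
FIRST(<S>) = {epsilon, p, r, v}  (via <G> <G> v p)
FIRST(<C>) = {epsilon, p, r, v}  (via <S> r r)
FOLLOW(<S>) includes $ since <S> is the start symbol.
FOLLOW(<G>): in <S>→<G> <G> v p (occurrence 1), <G> is followed by <G> v p with FIRST {p, r, v}; in <S>→<G> <G> v p (occurrence 2), <G> is followed by v p with FIRST {v}; in <G>→r t <S> <G>, the suffix after <G> is empty (adds nothing new). Thus FOLLOW(<G>) = {p, r, v}.
FOLLOW(<S>): in <C>→<S> r r, <S> is followed by r r with FIRST {r}; in <G>→r t <S> <G>, <S> is followed by <G> with FIRST {epsilon, p, r, v}; in <G>→r t <S> <G>, the suffix after <S> is nullable, so FOLLOW(<S>) ⊇ FOLLOW(<G>) = {p, r, v}. Thus FOLLOW(<S>) = {$, p, r, v}.
FOLLOW(<C>): in <G>→v <C> w <C> (occurrence 1), <C> is followed by w <C> with FIRST {w}; in <G>→v <C> w <C> (occurrence 2), the suffix after <C> is empty, so FOLLOW(<C>) ⊇ FOLLOW(<G>) = {p, r, v}. Thus FOLLOW(<C>) = {p, r, v, w}.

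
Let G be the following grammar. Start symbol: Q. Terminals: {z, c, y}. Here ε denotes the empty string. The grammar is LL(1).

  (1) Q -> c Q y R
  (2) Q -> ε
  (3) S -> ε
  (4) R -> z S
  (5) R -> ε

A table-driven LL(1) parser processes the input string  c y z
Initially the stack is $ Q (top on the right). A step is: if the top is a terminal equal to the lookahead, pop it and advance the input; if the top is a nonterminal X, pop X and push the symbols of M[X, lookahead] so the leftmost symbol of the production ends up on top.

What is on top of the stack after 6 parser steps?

step 1: stack=$ Q  input=c y z $  — expand Q -> c Q y R
step 2: stack=$ R y Q c  input=c y z $  — match c
step 3: stack=$ R y Q  input=y z $  — expand Q -> ε
step 4: stack=$ R y  input=y z $  — match y
step 5: stack=$ R  input=z $  — expand R -> z S
step 6: stack=$ S z  input=z $  — match z
Stack after step 6: $ S (top = S).

S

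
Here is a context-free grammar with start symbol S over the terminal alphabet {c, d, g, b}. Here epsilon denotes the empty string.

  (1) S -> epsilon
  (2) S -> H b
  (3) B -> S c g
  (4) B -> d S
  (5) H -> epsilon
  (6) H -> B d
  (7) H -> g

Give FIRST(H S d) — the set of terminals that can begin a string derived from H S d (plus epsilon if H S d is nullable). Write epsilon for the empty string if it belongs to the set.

FIRST(S): from S->epsilon we get {epsilon}; from S->H b we get {b, c, d, g}. So FIRST(S) = {epsilon, b, c, d, g}.
FIRST(B): from B->S c g we get {b, c, d, g}; from B->d S we get {d}. So FIRST(B) = {b, c, d, g}.
FIRST(H): from H->epsilon we get {epsilon}; from H->B d we get {b, c, d, g}; from H->g we get {g}. So FIRST(H) = {epsilon, b, c, d, g}.
FIRST(H S d): take FIRST of each symbol in turn, carrying on past any symbol whose FIRST contains epsilon; result {b, c, d, g}.

{b, c, d, g}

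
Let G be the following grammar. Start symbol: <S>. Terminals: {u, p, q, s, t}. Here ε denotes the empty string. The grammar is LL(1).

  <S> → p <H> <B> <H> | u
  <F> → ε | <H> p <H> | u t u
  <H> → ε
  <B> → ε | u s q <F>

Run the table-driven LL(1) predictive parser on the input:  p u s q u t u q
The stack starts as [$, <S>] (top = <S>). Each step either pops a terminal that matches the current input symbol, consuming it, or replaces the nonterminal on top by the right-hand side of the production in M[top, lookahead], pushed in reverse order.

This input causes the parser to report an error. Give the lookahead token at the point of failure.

step 1: stack=$ <S>  input=p u s q u t u q $  — expand <S> → p <H> <B> <H>
step 2: stack=$ <H> <B> <H> p  input=p u s q u t u q $  — match p
step 3: stack=$ <H> <B> <H>  input=u s q u t u q $  — expand <H> → ε
step 4: stack=$ <H> <B>  input=u s q u t u q $  — expand <B> → u s q <F>
step 5: stack=$ <H> <F> q s u  input=u s q u t u q $  — match u
step 6: stack=$ <H> <F> q s  input=s q u t u q $  — match s
step 7: stack=$ <H> <F> q  input=q u t u q $  — match q
step 8: stack=$ <H> <F>  input=u t u q $  — expand <F> → u t u
step 9: stack=$ <H> u t u  input=u t u q $  — match u
step 10: stack=$ <H> u t  input=t u q $  — match t
step 11: stack=$ <H> u  input=u q $  — match u
step 12: stack=$ <H>  input=q $  — error: M[<H>, q] is empty

q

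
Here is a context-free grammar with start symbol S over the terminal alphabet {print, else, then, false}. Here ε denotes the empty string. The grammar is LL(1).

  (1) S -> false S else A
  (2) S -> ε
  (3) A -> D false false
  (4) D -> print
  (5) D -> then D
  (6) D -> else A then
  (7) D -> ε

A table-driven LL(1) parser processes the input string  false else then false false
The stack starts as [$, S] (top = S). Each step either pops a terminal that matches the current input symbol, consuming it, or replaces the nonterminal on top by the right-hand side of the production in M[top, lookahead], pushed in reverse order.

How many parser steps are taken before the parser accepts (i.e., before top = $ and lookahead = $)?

      Stack                 Input                          Action
   1  $ S                   false else then false false $  expand S -> false S else A
   2  $ A else S false      false else then false false $  match false
   3  $ A else S            else then false false $        expand S -> ε
   4  $ A else              else then false false $        match else
   5  $ A                   then false false $             expand A -> D false false
   6  $ false false D       then false false $             expand D -> then D
   7  $ false false D then  then false false $             match then
   8  $ false false D       false false $                  expand D -> ε
   9  $ false false         false false $                  match false
  10  $ false               false $                        match false
Accept reached after 10 steps.

10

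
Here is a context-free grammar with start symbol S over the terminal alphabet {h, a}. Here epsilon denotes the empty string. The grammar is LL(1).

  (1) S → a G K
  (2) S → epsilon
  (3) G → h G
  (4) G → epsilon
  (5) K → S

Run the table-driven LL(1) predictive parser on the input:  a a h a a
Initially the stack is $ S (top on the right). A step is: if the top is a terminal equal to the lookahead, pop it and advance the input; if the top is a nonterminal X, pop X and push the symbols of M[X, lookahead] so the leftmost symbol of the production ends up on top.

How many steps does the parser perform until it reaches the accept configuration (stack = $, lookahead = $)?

step 1: stack=$ S  input=a a h a a $  — expand S → a G K
step 2: stack=$ K G a  input=a a h a a $  — match a
step 3: stack=$ K G  input=a h a a $  — expand G → epsilon
step 4: stack=$ K  input=a h a a $  — expand K → S
step 5: stack=$ S  input=a h a a $  — expand S → a G K
step 6: stack=$ K G a  input=a h a a $  — match a
step 7: stack=$ K G  input=h a a $  — expand G → h G
step 8: stack=$ K G h  input=h a a $  — match h
step 9: stack=$ K G  input=a a $  — expand G → epsilon
step 10: stack=$ K  input=a a $  — expand K → S
step 11: stack=$ S  input=a a $  — expand S → a G K
step 12: stack=$ K G a  input=a a $  — match a
step 13: stack=$ K G  input=a $  — expand G → epsilon
step 14: stack=$ K  input=a $  — expand K → S
step 15: stack=$ S  input=a $  — expand S → a G K
step 16: stack=$ K G a  input=a $  — match a
step 17: stack=$ K G  input=$  — expand G → epsilon
step 18: stack=$ K  input=$  — expand K → S
step 19: stack=$ S  input=$  — expand S → epsilon
Accept reached after 19 steps.

19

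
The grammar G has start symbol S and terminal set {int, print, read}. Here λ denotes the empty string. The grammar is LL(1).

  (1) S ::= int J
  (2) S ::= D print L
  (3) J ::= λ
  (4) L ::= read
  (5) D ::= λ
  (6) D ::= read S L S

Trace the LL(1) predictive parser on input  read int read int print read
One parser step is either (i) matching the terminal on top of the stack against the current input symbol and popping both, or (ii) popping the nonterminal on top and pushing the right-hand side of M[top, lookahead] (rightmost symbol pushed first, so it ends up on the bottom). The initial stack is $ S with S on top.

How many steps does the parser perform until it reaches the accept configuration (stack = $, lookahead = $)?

14

step 1: stack=$ S  input=read int read int print read $  — expand S ::= D print L
step 2: stack=$ L print D  input=read int read int print read $  — expand D ::= read S L S
step 3: stack=$ L print S L S read  input=read int read int print read $  — match read
step 4: stack=$ L print S L S  input=int read int print read $  — expand S ::= int J
step 5: stack=$ L print S L J int  input=int read int print read $  — match int
step 6: stack=$ L print S L J  input=read int print read $  — expand J ::= λ
step 7: stack=$ L print S L  input=read int print read $  — expand L ::= read
step 8: stack=$ L print S read  input=read int print read $  — match read
step 9: stack=$ L print S  input=int print read $  — expand S ::= int J
step 10: stack=$ L print J int  input=int print read $  — match int
step 11: stack=$ L print J  input=print read $  — expand J ::= λ
step 12: stack=$ L print  input=print read $  — match print
step 13: stack=$ L  input=read $  — expand L ::= read
step 14: stack=$ read  input=read $  — match read
Accept reached after 14 steps.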